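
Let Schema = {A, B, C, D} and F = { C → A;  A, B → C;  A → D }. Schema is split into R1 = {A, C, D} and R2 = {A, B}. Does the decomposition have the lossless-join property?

No

Common attributes: R1 ∩ R2 = {A}.
Closure of {A}: A → D applies, adding D. So (A)⁺ = {A, D}.
The closure contains neither all of R1 = {A, C, D} nor all of R2 = {A, B}, so the common attributes are not a superkey of either fragment. The join is lossy.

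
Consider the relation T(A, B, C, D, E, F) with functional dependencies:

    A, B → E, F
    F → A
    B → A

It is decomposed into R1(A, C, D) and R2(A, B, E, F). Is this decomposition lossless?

No

Common attributes: R1 ∩ R2 = {A}.
No dependency enlarges {A}, so (A)⁺ = {A}.
The closure contains neither all of R1 = {A, C, D} nor all of R2 = {A, B, E, F}, so the common attributes are not a superkey of either fragment. The join is lossy.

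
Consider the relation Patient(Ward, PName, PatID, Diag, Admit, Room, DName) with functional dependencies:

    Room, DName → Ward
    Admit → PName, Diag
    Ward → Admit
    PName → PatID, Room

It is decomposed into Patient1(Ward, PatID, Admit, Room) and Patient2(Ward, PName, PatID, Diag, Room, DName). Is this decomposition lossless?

Yes

Common attributes: Patient1 ∩ Patient2 = {Ward, PatID, Room}.
Closure of {Ward, PatID, Room}: Ward → Admit applies, adding Admit; Admit → PName, Diag applies, adding PName, Diag. So (Ward, PatID, Room)⁺ = {Ward, PName, PatID, Diag, Admit, Room}.
This closure contains every attribute of Patient1, so Patient1 ∩ Patient2 → Patient1. The join is lossless.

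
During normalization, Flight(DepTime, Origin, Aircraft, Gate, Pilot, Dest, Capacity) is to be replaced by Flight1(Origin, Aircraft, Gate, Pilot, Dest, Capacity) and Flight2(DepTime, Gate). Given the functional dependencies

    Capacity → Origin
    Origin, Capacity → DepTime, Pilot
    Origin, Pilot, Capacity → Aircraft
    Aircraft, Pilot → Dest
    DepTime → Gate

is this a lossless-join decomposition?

Common attributes: Flight1 ∩ Flight2 = {Gate}.
No dependency enlarges {Gate}, so (Gate)⁺ = {Gate}.
The closure contains neither all of Flight1 = {Origin, Aircraft, Gate, Pilot, Dest, Capacity} nor all of Flight2 = {DepTime, Gate}, so the common attributes are not a superkey of either fragment. The join is lossy.

No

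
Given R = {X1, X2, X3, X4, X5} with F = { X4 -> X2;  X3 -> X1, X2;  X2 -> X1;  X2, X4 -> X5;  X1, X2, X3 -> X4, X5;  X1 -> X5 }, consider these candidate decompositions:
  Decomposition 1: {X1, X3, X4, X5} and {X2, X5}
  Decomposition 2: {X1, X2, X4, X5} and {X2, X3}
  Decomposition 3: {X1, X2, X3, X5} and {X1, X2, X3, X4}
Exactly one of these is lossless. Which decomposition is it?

Decomposition 3

Decomposition 1: common = {X5}, closure = {X5} → lossy.
Decomposition 2: common = {X2}, closure = {X1, X2, X5} → lossy.
Decomposition 3: common = {X1, X2, X3}, closure = {X1, X2, X3, X4, X5} → lossless.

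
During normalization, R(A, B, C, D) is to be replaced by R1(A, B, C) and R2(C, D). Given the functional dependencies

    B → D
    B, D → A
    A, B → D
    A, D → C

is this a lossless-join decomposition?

No

Common attributes: R1 ∩ R2 = {C}.
No dependency enlarges {C}, so (C)⁺ = {C}.
The closure contains neither all of R1 = {A, B, C} nor all of R2 = {C, D}, so the common attributes are not a superkey of either fragment. The join is lossy.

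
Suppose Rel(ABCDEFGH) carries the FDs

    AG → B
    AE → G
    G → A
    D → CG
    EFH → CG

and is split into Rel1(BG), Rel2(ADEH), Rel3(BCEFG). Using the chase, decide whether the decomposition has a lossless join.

No

Chase test. Columns are ABCDEFGH; row i has aⱼ where attribute j ∈ Reli, else bᵢⱼ.
Initial tableau (one row per fragment):
  row 1: b11 a2 b13 b14 b15 b16 a7 b18
  row 2: a1 b22 b23 a4 a5 b26 b27 a8
  row 3: b31 a2 a3 b34 a5 a6 a7 b38
Rows 1 and 3 agree on G; apply G→A and equate their A entries.
No row becomes fully distinguished — the join is lossy.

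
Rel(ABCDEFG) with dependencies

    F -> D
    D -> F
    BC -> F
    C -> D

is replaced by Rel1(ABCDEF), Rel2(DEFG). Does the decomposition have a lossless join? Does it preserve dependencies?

lossy but dependency-preserving

Lossless test: (DEF)⁺ = {DEF}, which is a superkey of neither fragment — lossy.
Dependency preservation: every FD's attributes lie within a single fragment, so each can be enforced locally — preserved.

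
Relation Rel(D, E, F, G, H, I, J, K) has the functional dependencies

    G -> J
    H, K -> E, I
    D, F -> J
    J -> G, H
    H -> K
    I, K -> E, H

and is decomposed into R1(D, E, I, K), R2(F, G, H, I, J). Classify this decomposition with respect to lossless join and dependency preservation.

lossy and not dependency-preserving

Lossless test: (I)⁺ = {I}, which is a superkey of neither fragment — lossy.
Dependency preservation: the restricted closure of {D, F} across the fragments never reaches {J}, so D, F → J cannot be enforced without a join — not preserved.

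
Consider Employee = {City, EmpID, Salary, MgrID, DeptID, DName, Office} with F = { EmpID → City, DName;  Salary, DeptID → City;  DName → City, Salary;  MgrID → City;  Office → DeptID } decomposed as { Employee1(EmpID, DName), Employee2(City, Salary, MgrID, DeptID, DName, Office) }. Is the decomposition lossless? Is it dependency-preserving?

lossy but dependency-preserving

Lossless test: (DName)⁺ = {City, Salary, DName}, which is a superkey of neither fragment — lossy.
Dependency preservation: EmpID → City, DName is not contained in any single fragment, but the restricted closure of its left-hand side across the fragments still reaches the right-hand side; the remaining FDs each lie inside some fragment. All dependencies are preserved.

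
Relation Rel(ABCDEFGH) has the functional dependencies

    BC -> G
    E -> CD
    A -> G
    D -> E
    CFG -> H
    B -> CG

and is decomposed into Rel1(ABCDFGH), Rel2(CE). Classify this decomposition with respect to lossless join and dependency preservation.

lossy and not dependency-preserving

Lossless test: (C)⁺ = {C}, which is a superkey of neither fragment — lossy.
Dependency preservation: the restricted closure of {E} across the fragments never reaches {CD}, so E → CD cannot be enforced without a join — not preserved.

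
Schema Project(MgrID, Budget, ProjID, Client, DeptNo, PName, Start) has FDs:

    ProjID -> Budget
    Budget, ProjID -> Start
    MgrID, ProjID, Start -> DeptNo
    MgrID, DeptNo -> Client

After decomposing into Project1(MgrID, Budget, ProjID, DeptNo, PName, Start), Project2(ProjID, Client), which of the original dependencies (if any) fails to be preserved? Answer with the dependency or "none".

Check MgrID, DeptNo → Client: no single fragment contains all of {MgrID, Client, DeptNo}, and the restricted closure of {MgrID, DeptNo} across the fragments never reaches {Client}.
ProjID → Budget is preserved.
Budget, ProjID → Start is preserved.
MgrID, ProjID, Start → DeptNo is preserved.

MgrID, DeptNo -> Client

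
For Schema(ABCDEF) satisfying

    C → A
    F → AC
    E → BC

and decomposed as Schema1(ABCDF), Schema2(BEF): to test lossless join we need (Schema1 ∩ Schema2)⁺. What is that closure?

Schema1 ∩ Schema2 = {BF}.
F → AC applies, adding AC
Closure: {ABCF}.

ABCF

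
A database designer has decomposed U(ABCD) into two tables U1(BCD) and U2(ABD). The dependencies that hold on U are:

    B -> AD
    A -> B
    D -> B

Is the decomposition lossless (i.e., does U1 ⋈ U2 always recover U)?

Yes

Common attributes: U1 ∩ U2 = {BD}.
Closure of {BD}: B → AD applies, adding A. So (BD)⁺ = {ABD}.
This closure contains every attribute of U2, so U1 ∩ U2 → U2. The join is lossless.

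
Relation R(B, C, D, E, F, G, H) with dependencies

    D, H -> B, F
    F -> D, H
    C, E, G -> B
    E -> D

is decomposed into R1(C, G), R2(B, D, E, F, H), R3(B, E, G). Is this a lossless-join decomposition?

No

Chase test. Columns are B, C, D, E, F, G, H; row i has aⱼ where attribute j ∈ Ri, else bᵢⱼ.
Initial tableau (one row per fragment):
  row 1: b11 a2 b13 b14 b15 a6 b17
  row 2: a1 b22 a3 a4 a5 b26 a7
  row 3: a1 b32 b33 a4 b35 a6 b37
Rows 2 and 3 agree on E; apply E→D and equate their D entries.
No row becomes fully distinguished — the join is lossy.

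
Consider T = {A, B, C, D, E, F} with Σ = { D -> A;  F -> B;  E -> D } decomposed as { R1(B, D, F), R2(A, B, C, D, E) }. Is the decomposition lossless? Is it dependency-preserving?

Lossless test: (B, D)⁺ = {A, B, D}, which is a superkey of neither fragment — lossy.
Dependency preservation: every FD's attributes lie within a single fragment, so each can be enforced locally — preserved.

lossy but dependency-preserving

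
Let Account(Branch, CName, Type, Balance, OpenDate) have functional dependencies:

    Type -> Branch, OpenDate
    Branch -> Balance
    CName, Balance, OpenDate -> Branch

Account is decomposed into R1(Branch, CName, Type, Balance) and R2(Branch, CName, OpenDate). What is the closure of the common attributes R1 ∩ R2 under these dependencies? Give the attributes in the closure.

R1 ∩ R2 = {Branch, CName}.
Branch → Balance applies, adding Balance
Closure: {Branch, CName, Balance}.

Branch, CName, Balance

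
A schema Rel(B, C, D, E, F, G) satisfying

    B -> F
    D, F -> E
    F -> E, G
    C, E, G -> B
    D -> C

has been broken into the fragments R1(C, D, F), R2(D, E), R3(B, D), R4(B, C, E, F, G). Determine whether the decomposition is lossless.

Yes

Chase test. Columns are B, C, D, E, F, G; row i has aⱼ where attribute j ∈ Ri, else bᵢⱼ.
Initial tableau (one row per fragment):
  row 1: b11 a2 a3 b14 a5 b16
  row 2: b21 b22 a3 a4 b25 b26
  row 3: a1 b32 a3 b34 b35 b36
  row 4: a1 a2 b43 a4 a5 a6
Rows 3 and 4 agree on B; apply B→F and equate their F entries.
Rows 1 and 3 agree on D, F; apply D, F→E and equate their E entries.
Rows 1 and 3 agree on F; apply F→E, G and equate their E, G entries.
Rows 1 and 4 agree on F; apply F→E, G and equate their E, G entries.
Rows 1 and 4 agree on C, E, G; apply C, E, G→B and equate their B entries.
Rows 1 and 2 agree on D; apply D→C and equate their C entries.
Rows 1 and 3 agree on D; apply D→C and equate their C entries.
Row 1 is now all distinguished symbols — the join is lossless.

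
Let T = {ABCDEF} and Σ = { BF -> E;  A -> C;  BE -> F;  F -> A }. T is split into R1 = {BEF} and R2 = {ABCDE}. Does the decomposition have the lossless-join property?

Common attributes: R1 ∩ R2 = {BE}.
Closure of {BE}: BE → F applies, adding F; F → A applies, adding A; A → C applies, adding C. So (BE)⁺ = {ABCEF}.
This closure contains every attribute of R1, so R1 ∩ R2 → R1. The join is lossless.

Yes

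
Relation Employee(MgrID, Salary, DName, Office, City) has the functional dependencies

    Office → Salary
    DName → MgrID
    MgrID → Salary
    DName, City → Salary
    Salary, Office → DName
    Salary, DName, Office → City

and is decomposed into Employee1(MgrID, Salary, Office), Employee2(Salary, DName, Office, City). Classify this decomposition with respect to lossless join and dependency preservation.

lossless but not dependency-preserving

Lossless test: (Salary, Office)⁺ = {MgrID, Salary, DName, Office, City}, which contains all of one fragment — lossless.
Dependency preservation: the restricted closure of {DName} across the fragments never reaches {MgrID}, so DName → MgrID cannot be enforced without a join — not preserved.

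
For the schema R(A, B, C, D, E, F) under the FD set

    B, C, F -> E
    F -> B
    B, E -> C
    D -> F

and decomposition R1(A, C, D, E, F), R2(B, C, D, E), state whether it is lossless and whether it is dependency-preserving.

lossless but not dependency-preserving

Lossless test: (C, D, E)⁺ = {B, C, D, E, F}, which contains all of one fragment — lossless.
Dependency preservation: the restricted closure of {F} across the fragments never reaches {B}, so F → B cannot be enforced without a join — not preserved.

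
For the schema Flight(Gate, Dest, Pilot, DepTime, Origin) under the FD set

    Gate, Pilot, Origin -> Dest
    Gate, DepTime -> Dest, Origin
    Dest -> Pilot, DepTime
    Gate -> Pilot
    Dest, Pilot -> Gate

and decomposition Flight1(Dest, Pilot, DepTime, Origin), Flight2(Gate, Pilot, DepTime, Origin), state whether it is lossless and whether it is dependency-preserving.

lossy and not dependency-preserving

Lossless test: (Pilot, DepTime, Origin)⁺ = {Pilot, DepTime, Origin}, which is a superkey of neither fragment — lossy.
Dependency preservation: the restricted closure of {Gate, Pilot, Origin} across the fragments never reaches {Dest}, so Gate, Pilot, Origin → Dest cannot be enforced without a join — not preserved.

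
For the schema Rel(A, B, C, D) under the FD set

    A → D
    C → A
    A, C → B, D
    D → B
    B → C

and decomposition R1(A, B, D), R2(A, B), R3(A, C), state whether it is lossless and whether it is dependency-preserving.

Lossless test (chase): Rows 1 and 2 agree on A; apply A→D and equate their D entries. Rows 1 and 3 agree on A; apply A→D and equate their D entries. Rows 1 and 3 agree on D; apply D→B and equate their B entries. Rows 1 and 2 agree on B; apply B→C and equate their C entries. Rows 1 and 3 agree on B; apply B→C and equate their C entries. Row 1 is now all distinguished symbols — the join is lossless.
Dependency preservation: A, C → B, D; B → C are not contained in any single fragment, but the restricted closure of each left-hand side across the fragments still reaches the right-hand side; the remaining FDs each lie inside some fragment. All dependencies are preserved.

lossless and dependency-preserving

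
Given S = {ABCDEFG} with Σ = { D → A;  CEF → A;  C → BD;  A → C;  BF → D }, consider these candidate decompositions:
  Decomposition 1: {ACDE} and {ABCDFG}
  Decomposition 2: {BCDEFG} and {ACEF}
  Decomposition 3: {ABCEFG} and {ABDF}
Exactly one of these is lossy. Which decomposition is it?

Decomposition 1: common = {ACD}, closure = {ABCD} → lossy.
Decomposition 2: common = {CEF}, closure = {ABCDEF} → lossless.
Decomposition 3: common = {ABF}, closure = {ABCDF} → lossless.

Decomposition 1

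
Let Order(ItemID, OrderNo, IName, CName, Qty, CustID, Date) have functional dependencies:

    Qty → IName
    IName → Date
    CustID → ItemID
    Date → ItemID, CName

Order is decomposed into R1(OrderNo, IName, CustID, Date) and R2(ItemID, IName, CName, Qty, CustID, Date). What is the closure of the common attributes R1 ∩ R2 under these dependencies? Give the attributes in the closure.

ItemID, IName, CName, CustID, Date

R1 ∩ R2 = {IName, CustID, Date}.
CustID → ItemID applies, adding ItemID
Date → ItemID, CName applies, adding CName
Closure: {ItemID, IName, CName, CustID, Date}.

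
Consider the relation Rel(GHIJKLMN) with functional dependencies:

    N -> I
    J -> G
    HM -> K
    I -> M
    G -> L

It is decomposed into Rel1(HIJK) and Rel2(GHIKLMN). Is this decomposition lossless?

Common attributes: Rel1 ∩ Rel2 = {HIK}.
Closure of {HIK}: I → M applies, adding M. So (HIK)⁺ = {HIKM}.
The closure contains neither all of Rel1 = {HIJK} nor all of Rel2 = {GHIKLMN}, so the common attributes are not a superkey of either fragment. The join is lossy.

No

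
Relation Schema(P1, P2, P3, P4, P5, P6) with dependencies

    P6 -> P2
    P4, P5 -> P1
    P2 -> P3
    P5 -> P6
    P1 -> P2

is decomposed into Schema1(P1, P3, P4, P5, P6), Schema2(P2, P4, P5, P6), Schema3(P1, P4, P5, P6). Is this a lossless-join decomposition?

Chase test. Columns are P1, P2, P3, P4, P5, P6; row i has aⱼ where attribute j ∈ Schemai, else bᵢⱼ.
Initial tableau (one row per fragment):
  row 1: a1 b12 a3 a4 a5 a6
  row 2: b21 a2 b23 a4 a5 a6
  row 3: a1 b32 b33 a4 a5 a6
Rows 1 and 2 agree on P6; apply P6→P2 and equate their P2 entries.
Rows 1 and 3 agree on P6; apply P6→P2 and equate their P2 entries.
Rows 1 and 2 agree on P4, P5; apply P4, P5→P1 and equate their P1 entries.
Rows 1 and 2 agree on P2; apply P2→P3 and equate their P3 entries.
Rows 1 and 3 agree on P2; apply P2→P3 and equate their P3 entries.
Row 1 is now all distinguished symbols — the join is lossless.

Yes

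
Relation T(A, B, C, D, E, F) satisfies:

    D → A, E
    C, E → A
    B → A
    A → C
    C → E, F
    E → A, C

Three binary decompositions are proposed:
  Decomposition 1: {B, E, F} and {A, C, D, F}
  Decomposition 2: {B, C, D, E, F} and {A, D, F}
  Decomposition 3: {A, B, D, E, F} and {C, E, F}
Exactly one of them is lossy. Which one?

Decomposition 1: common = {F}, closure = {F} → lossy.
Decomposition 2: common = {D, F}, closure = {A, C, D, E, F} → lossless.
Decomposition 3: common = {E, F}, closure = {A, C, E, F} → lossless.

Decomposition 1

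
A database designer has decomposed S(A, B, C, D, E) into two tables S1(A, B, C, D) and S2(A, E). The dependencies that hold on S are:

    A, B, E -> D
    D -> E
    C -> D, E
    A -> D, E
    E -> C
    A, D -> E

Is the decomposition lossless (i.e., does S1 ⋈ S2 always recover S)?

Common attributes: S1 ∩ S2 = {A}.
Closure of {A}: A → D, E applies, adding D, E; E → C applies, adding C. So (A)⁺ = {A, C, D, E}.
This closure contains every attribute of S2, so S1 ∩ S2 → S2. The join is lossless.

Yes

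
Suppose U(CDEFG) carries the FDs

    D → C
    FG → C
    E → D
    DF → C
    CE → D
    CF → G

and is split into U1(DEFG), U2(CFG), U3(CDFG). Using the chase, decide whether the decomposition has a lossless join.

Chase test. Columns are CDEFG; row i has aⱼ where attribute j ∈ Ui, else bᵢⱼ.
Initial tableau (one row per fragment):
  row 1: b11 a2 a3 a4 a5
  row 2: a1 b22 b23 a4 a5
  row 3: a1 a2 b33 a4 a5
Rows 1 and 3 agree on D; apply D→C and equate their C entries.
Row 1 is now all distinguished symbols — the join is lossless.

Yes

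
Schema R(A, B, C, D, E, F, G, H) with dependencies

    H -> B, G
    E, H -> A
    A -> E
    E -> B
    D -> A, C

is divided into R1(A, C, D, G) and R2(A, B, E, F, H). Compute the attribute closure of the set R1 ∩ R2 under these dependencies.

A, B, E

R1 ∩ R2 = {A}.
A → E applies, adding E
E → B applies, adding B
Closure: {A, B, E}.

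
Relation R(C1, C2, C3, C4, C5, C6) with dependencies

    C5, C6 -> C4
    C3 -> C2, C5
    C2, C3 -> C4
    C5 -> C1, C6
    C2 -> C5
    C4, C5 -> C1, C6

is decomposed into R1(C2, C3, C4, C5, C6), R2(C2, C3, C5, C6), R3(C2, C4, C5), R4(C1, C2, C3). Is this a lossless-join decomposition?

Yes

Chase test. Columns are C1, C2, C3, C4, C5, C6; row i has aⱼ where attribute j ∈ Ri, else bᵢⱼ.
Initial tableau (one row per fragment):
  row 1: b11 a2 a3 a4 a5 a6
  row 2: b21 a2 a3 b24 a5 a6
  row 3: b31 a2 b33 a4 a5 b36
  row 4: a1 a2 a3 b44 b45 b46
Rows 1 and 2 agree on C5, C6; apply C5, C6→C4 and equate their C4 entries.
Rows 1 and 4 agree on C3; apply C3→C2, C5 and equate their C2, C5 entries.
Rows 1 and 4 agree on C2, C3; apply C2, C3→C4 and equate their C4 entries.
Rows 1 and 2 agree on C5; apply C5→C1, C6 and equate their C1, C6 entries.
Rows 1 and 3 agree on C5; apply C5→C1, C6 and equate their C1, C6 entries.
Rows 1 and 4 agree on C5; apply C5→C1, C6 and equate their C1, C6 entries.
Row 1 is now all distinguished symbols — the join is lossless.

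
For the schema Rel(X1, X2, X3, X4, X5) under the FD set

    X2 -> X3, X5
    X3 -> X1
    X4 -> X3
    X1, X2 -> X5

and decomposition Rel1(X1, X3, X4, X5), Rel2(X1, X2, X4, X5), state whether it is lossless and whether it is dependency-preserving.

Lossless test: (X1, X4, X5)⁺ = {X1, X3, X4, X5}, which contains all of one fragment — lossless.
Dependency preservation: the restricted closure of {X2} across the fragments never reaches {X3, X5}, so X2 → X3, X5 cannot be enforced without a join — not preserved.

lossless but not dependency-preserving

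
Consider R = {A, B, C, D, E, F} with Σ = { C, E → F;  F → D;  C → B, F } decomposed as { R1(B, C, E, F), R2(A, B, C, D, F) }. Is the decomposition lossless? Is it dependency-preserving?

lossy but dependency-preserving

Lossless test: (B, C, F)⁺ = {B, C, D, F}, which is a superkey of neither fragment — lossy.
Dependency preservation: every FD's attributes lie within a single fragment, so each can be enforced locally — preserved.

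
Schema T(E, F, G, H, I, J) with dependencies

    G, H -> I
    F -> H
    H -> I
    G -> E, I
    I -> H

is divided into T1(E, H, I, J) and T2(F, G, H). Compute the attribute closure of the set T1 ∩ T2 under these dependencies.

T1 ∩ T2 = {H}.
H → I applies, adding I
Closure: {H, I}.

H, I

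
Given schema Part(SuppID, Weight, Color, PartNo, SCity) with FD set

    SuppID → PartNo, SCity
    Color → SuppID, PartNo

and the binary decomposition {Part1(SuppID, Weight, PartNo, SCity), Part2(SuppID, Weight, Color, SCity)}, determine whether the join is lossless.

Common attributes: Part1 ∩ Part2 = {SuppID, Weight, SCity}.
Closure of {SuppID, Weight, SCity}: SuppID → PartNo, SCity applies, adding PartNo. So (SuppID, Weight, SCity)⁺ = {SuppID, Weight, PartNo, SCity}.
This closure contains every attribute of Part1, so Part1 ∩ Part2 → Part1. The join is lossless.

Yes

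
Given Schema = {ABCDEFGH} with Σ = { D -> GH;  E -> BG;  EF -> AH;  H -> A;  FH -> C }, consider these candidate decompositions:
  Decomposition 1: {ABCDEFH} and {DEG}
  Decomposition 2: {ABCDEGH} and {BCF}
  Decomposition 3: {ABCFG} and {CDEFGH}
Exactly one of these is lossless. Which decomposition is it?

Decomposition 1

Decomposition 1: common = {DE}, closure = {ABDEGH} → lossless.
Decomposition 2: common = {BC}, closure = {BC} → lossy.
Decomposition 3: common = {CFG}, closure = {CFG} → lossy.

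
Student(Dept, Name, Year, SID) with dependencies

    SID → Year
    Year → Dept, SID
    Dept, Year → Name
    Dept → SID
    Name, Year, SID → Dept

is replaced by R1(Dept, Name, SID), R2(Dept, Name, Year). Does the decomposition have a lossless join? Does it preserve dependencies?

Lossless test: (Dept, Name)⁺ = {Dept, Name, Year, SID}, which contains all of one fragment — lossless.
Dependency preservation: SID → Year; Year → Dept, SID; Name, Year, SID → Dept are not contained in any single fragment, but the restricted closure of each left-hand side across the fragments still reaches the right-hand side; the remaining FDs each lie inside some fragment. All dependencies are preserved.

lossless and dependency-preserving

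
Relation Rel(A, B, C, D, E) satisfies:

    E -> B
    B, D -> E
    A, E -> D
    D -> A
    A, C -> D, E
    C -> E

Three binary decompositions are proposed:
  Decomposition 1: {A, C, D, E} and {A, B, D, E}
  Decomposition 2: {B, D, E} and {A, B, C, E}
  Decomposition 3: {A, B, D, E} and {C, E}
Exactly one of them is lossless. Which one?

Decomposition 1

Decomposition 1: common = {A, D, E}, closure = {A, B, D, E} → lossless.
Decomposition 2: common = {B, E}, closure = {B, E} → lossy.
Decomposition 3: common = {E}, closure = {B, E} → lossy.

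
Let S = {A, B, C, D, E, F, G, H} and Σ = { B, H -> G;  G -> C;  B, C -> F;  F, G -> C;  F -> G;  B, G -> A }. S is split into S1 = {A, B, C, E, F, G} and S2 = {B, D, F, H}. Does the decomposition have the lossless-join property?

Common attributes: S1 ∩ S2 = {B, F}.
Closure of {B, F}: F → G applies, adding G; B, G → A applies, adding A; G → C applies, adding C. So (B, F)⁺ = {A, B, C, F, G}.
The closure contains neither all of S1 = {A, B, C, E, F, G} nor all of S2 = {B, D, F, H}, so the common attributes are not a superkey of either fragment. The join is lossy.

No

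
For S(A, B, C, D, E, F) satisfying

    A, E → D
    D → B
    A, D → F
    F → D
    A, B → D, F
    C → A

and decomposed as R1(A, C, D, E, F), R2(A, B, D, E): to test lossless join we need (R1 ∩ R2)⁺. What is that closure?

A, B, D, E, F

R1 ∩ R2 = {A, D, E}.
D → B applies, adding B
A, D → F applies, adding F
Closure: {A, B, D, E, F}.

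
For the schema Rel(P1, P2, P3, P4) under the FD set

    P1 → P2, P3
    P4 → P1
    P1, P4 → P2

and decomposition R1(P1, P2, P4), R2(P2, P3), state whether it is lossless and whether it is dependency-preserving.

Lossless test: (P2)⁺ = {P2}, which is a superkey of neither fragment — lossy.
Dependency preservation: the restricted closure of {P1} across the fragments never reaches {P2, P3}, so P1 → P2, P3 cannot be enforced without a join — not preserved.

lossy and not dependency-preserving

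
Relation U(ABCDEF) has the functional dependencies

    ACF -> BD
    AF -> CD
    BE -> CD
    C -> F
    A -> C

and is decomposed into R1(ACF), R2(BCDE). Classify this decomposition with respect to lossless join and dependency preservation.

lossy and not dependency-preserving

Lossless test: (C)⁺ = {CF}, which is a superkey of neither fragment — lossy.
Dependency preservation: the restricted closure of {ACF} across the fragments never reaches {BD}, so ACF → BD cannot be enforced without a join — not preserved.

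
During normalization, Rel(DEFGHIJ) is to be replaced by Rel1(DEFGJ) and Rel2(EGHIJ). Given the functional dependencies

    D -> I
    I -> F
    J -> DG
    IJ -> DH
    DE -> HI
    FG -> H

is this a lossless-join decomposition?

Yes

Common attributes: Rel1 ∩ Rel2 = {EGJ}.
Closure of {EGJ}: J → DG applies, adding D; DE → HI applies, adding HI; I → F applies, adding F. So (EGJ)⁺ = {DEFGHIJ}.
This closure contains every attribute of Rel1, so Rel1 ∩ Rel2 → Rel1. The join is lossless.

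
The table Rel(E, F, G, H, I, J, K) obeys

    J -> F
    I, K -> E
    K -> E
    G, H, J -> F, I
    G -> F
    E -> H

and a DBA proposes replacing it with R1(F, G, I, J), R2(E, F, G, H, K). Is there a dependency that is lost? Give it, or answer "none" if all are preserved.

Check G, H, J → F, I: no single fragment contains all of {F, G, H, I, J}, and the restricted closure of {G, H, J} across the fragments never reaches {F, I}.
J → F is preserved.
I, K → E is preserved.
K → E is preserved.
G → F is preserved.
E → H is preserved.

G, H, J -> F, I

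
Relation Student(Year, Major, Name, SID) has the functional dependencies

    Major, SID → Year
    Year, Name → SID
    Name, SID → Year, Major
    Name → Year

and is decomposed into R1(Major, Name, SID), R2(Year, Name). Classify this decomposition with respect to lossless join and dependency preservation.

Lossless test: (Name)⁺ = {Year, Major, Name, SID}, which contains all of one fragment — lossless.
Dependency preservation: the restricted closure of {Major, SID} across the fragments never reaches {Year}, so Major, SID → Year cannot be enforced without a join — not preserved.

lossless but not dependency-preserving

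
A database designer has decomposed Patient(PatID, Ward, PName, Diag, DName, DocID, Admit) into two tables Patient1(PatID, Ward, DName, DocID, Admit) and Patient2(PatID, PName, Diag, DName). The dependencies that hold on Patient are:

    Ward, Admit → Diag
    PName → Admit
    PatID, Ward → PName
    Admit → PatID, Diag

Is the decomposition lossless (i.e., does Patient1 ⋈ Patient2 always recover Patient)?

Common attributes: Patient1 ∩ Patient2 = {PatID, DName}.
No dependency enlarges {PatID, DName}, so (PatID, DName)⁺ = {PatID, DName}.
The closure contains neither all of Patient1 = {PatID, Ward, DName, DocID, Admit} nor all of Patient2 = {PatID, PName, Diag, DName}, so the common attributes are not a superkey of either fragment. The join is lossy.

No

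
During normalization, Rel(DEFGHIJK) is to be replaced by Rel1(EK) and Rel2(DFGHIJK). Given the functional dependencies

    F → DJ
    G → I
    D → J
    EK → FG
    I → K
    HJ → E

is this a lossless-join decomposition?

Common attributes: Rel1 ∩ Rel2 = {K}.
No dependency enlarges {K}, so (K)⁺ = {K}.
The closure contains neither all of Rel1 = {EK} nor all of Rel2 = {DFGHIJK}, so the common attributes are not a superkey of either fragment. The join is lossy.

No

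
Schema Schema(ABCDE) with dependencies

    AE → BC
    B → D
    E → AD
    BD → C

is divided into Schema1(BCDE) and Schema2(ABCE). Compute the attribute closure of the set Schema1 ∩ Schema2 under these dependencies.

Schema1 ∩ Schema2 = {BCE}.
B → D applies, adding D
E → AD applies, adding A
Closure: {ABCDE}.

ABCDE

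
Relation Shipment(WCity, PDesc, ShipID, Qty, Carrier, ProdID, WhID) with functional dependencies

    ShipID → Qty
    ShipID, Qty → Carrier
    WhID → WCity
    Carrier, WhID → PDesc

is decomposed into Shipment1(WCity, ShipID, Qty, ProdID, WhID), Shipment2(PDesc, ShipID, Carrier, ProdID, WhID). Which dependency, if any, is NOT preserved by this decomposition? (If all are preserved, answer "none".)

none

ShipID → Qty lies within Shipment1.
ShipID, Qty → Carrier: restricted closure across fragments reaches Carrier.
WhID → WCity lies within Shipment1.
Carrier, WhID → PDesc lies within Shipment2.
Every dependency is enforceable on the fragments, so the decomposition is dependency-preserving.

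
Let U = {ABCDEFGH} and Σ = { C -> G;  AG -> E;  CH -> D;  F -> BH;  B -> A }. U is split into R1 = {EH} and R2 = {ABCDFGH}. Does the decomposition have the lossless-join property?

Common attributes: R1 ∩ R2 = {H}.
No dependency enlarges {H}, so (H)⁺ = {H}.
The closure contains neither all of R1 = {EH} nor all of R2 = {ABCDFGH}, so the common attributes are not a superkey of either fragment. The join is lossy.

No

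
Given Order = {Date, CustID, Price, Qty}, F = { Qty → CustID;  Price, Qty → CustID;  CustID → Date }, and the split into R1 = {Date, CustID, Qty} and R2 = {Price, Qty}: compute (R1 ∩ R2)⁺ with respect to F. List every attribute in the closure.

Date, CustID, Qty

R1 ∩ R2 = {Qty}.
Qty → CustID applies, adding CustID
CustID → Date applies, adding Date
Closure: {Date, CustID, Qty}.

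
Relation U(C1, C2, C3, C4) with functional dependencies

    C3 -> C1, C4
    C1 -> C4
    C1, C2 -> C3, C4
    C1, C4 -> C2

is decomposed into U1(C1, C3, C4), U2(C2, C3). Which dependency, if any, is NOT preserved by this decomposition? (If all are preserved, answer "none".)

C3 → C1, C4 lies within U1.
C1 → C4 lies within U1.
C1, C2 → C3, C4: restricted closure across fragments reaches C3, C4.
C1, C4 → C2: restricted closure across fragments reaches C2.
Every dependency is enforceable on the fragments, so the decomposition is dependency-preserving.

none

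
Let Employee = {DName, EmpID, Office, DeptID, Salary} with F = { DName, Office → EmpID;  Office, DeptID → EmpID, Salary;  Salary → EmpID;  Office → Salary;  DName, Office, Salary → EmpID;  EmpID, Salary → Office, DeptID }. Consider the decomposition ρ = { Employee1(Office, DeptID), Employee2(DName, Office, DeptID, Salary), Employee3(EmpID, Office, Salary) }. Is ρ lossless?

Yes

Chase test. Columns are DName, EmpID, Office, DeptID, Salary; row i has aⱼ where attribute j ∈ Employeei, else bᵢⱼ.
Initial tableau (one row per fragment):
  row 1: b11 b12 a3 a4 b15
  row 2: a1 b22 a3 a4 a5
  row 3: b31 a2 a3 b34 a5
Rows 1 and 2 agree on Office, DeptID; apply Office, DeptID→EmpID, Salary and equate their EmpID, Salary entries.
Rows 1 and 3 agree on Salary; apply Salary→EmpID and equate their EmpID entries.
Rows 1 and 3 agree on EmpID, Salary; apply EmpID, Salary→Office, DeptID and equate their Office, DeptID entries.
Row 2 is now all distinguished symbols — the join is lossless.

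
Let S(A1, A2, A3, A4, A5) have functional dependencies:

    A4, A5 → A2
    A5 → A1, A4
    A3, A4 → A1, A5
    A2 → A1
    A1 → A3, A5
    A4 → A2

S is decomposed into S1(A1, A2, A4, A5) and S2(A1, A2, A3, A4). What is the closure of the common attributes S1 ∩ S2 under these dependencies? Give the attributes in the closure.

A1, A2, A3, A4, A5

S1 ∩ S2 = {A1, A2, A4}.
A1 → A3, A5 applies, adding A3, A5
Closure: {A1, A2, A3, A4, A5}.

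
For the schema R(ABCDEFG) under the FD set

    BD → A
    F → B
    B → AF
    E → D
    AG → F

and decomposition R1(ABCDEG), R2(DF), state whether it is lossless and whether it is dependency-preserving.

Lossless test: (D)⁺ = {D}, which is a superkey of neither fragment — lossy.
Dependency preservation: the restricted closure of {F} across the fragments never reaches {B}, so F → B cannot be enforced without a join — not preserved.

lossy and not dependency-preserving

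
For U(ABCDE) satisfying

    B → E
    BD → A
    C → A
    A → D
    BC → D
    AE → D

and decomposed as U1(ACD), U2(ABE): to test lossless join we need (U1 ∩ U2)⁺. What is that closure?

AD

U1 ∩ U2 = {A}.
A → D applies, adding D
Closure: {AD}.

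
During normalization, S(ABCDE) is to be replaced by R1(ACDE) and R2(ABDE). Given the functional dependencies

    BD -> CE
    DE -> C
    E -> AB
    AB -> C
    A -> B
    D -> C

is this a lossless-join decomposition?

Yes

Common attributes: R1 ∩ R2 = {ADE}.
Closure of {ADE}: DE → C applies, adding C; E → AB applies, adding B. So (ADE)⁺ = {ABCDE}.
This closure contains every attribute of R1, so R1 ∩ R2 → R1. The join is lossless.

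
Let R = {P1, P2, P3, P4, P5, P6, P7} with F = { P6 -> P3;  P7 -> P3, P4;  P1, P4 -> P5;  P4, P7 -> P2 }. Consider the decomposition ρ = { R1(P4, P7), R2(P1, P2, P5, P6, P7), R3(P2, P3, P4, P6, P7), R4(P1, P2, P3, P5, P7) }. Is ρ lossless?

Chase test. Columns are P1, P2, P3, P4, P5, P6, P7; row i has aⱼ where attribute j ∈ Ri, else bᵢⱼ.
Initial tableau (one row per fragment):
  row 1: b11 b12 b13 a4 b15 b16 a7
  row 2: a1 a2 b23 b24 a5 a6 a7
  row 3: b31 a2 a3 a4 b35 a6 a7
  row 4: a1 a2 a3 b44 a5 b46 a7
Rows 2 and 3 agree on P6; apply P6→P3 and equate their P3 entries.
Rows 1 and 2 agree on P7; apply P7→P3, P4 and equate their P3, P4 entries.
Rows 1 and 4 agree on P7; apply P7→P3, P4 and equate their P3, P4 entries.
Rows 1 and 2 agree on P4, P7; apply P4, P7→P2 and equate their P2 entries.
Row 2 is now all distinguished symbols — the join is lossless.

Yes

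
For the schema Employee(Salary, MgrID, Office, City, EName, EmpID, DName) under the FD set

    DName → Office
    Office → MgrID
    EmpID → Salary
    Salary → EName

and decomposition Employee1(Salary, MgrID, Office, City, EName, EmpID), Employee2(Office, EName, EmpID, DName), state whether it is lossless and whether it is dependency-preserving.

Lossless test: (Office, EName, EmpID)⁺ = {Salary, MgrID, Office, EName, EmpID}, which is a superkey of neither fragment — lossy.
Dependency preservation: every FD's attributes lie within a single fragment, so each can be enforced locally — preserved.

lossy but dependency-preserving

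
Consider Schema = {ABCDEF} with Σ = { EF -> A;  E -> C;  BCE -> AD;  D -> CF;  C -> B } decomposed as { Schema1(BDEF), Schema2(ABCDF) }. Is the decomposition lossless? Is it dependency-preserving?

lossy and not dependency-preserving

Lossless test: (BDF)⁺ = {BCDF}, which is a superkey of neither fragment — lossy.
Dependency preservation: the restricted closure of {EF} across the fragments never reaches {A}, so EF → A cannot be enforced without a join — not preserved.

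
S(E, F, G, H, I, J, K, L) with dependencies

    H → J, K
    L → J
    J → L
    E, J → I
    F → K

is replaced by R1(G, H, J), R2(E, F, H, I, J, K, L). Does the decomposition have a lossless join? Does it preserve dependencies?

lossy but dependency-preserving

Lossless test: (H, J)⁺ = {H, J, K, L}, which is a superkey of neither fragment — lossy.
Dependency preservation: every FD's attributes lie within a single fragment, so each can be enforced locally — preserved.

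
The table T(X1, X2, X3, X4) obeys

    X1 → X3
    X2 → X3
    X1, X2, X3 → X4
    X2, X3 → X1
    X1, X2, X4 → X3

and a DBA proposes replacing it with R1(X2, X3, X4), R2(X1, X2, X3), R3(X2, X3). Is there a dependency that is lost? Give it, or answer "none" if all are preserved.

X1 → X3 lies within R2.
X2 → X3 lies within R1.
X1, X2, X3 → X4: restricted closure across fragments reaches X4.
X2, X3 → X1 lies within R2.
X1, X2, X4 → X3: restricted closure across fragments reaches X3.
Every dependency is enforceable on the fragments, so the decomposition is dependency-preserving.

none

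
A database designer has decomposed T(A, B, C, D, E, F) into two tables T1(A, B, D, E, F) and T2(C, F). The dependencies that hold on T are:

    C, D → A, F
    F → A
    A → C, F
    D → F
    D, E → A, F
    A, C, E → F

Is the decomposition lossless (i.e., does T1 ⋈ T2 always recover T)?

Yes

Common attributes: T1 ∩ T2 = {F}.
Closure of {F}: F → A applies, adding A; A → C, F applies, adding C. So (F)⁺ = {A, C, F}.
This closure contains every attribute of T2, so T1 ∩ T2 → T2. The join is lossless.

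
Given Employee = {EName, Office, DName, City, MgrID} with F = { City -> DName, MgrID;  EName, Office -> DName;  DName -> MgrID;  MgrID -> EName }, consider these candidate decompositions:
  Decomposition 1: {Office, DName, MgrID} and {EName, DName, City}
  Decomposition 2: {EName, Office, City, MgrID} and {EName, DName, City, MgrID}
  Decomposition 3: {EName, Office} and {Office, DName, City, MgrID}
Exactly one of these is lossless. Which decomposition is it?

Decomposition 2

Decomposition 1: common = {DName}, closure = {EName, DName, MgrID} → lossy.
Decomposition 2: common = {EName, City, MgrID}, closure = {EName, DName, City, MgrID} → lossless.
Decomposition 3: common = {Office}, closure = {Office} → lossy.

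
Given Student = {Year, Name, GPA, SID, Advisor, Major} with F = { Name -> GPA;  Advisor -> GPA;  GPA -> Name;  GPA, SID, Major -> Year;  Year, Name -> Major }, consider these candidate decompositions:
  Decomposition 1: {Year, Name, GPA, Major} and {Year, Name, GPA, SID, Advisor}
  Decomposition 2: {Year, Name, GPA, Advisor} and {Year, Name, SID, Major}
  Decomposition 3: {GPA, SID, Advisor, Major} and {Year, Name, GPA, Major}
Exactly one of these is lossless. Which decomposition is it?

Decomposition 1: common = {Year, Name, GPA}, closure = {Year, Name, GPA, Major} → lossless.
Decomposition 2: common = {Year, Name}, closure = {Year, Name, GPA, Major} → lossy.
Decomposition 3: common = {GPA, Major}, closure = {Name, GPA, Major} → lossy.

Decomposition 1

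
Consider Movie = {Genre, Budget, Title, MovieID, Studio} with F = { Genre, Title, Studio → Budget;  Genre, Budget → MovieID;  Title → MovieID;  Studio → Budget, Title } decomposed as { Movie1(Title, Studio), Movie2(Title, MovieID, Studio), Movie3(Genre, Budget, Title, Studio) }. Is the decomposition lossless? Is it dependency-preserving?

lossless but not dependency-preserving

Lossless test (chase): Rows 1 and 2 agree on Title; apply Title→MovieID and equate their MovieID entries. Rows 1 and 3 agree on Title; apply Title→MovieID and equate their MovieID entries. Rows 1 and 2 agree on Studio; apply Studio→Budget, Title and equate their Budget, Title entries. Rows 1 and 3 agree on Studio; apply Studio→Budget, Title and equate their Budget, Title entries. Row 3 is now all distinguished symbols — the join is lossless.
Dependency preservation: the restricted closure of {Genre, Budget} across the fragments never reaches {MovieID}, so Genre, Budget → MovieID cannot be enforced without a join — not preserved.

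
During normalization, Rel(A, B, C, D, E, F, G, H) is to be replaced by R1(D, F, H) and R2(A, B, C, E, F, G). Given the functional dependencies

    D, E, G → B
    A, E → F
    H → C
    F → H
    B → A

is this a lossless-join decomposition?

No

Common attributes: R1 ∩ R2 = {F}.
Closure of {F}: F → H applies, adding H; H → C applies, adding C. So (F)⁺ = {C, F, H}.
The closure contains neither all of R1 = {D, F, H} nor all of R2 = {A, B, C, E, F, G}, so the common attributes are not a superkey of either fragment. The join is lossy.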